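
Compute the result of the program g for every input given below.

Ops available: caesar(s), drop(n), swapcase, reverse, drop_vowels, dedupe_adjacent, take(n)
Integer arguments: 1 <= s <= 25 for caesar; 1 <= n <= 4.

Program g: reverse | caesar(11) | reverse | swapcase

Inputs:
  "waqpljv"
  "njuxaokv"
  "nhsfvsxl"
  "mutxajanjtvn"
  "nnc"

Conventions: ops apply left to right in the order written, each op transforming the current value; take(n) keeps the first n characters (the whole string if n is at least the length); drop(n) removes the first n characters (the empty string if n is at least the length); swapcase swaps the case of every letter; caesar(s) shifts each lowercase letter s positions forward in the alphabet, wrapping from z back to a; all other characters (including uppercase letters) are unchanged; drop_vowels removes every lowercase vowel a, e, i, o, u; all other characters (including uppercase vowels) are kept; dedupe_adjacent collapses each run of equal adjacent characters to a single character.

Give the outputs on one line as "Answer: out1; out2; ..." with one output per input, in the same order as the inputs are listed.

"HLBAWUG"; "YUFILZVG"; "YSDQGDIW"; "XFEILULYUEGY"; "YYN"

Execution, op by op:
  "waqpljv" -> "vjlpqaw" -> "guwablh" -> "hlbawug" -> "HLBAWUG"
  "njuxaokv" -> "vkoaxujn" -> "gvzlifuy" -> "yufilzvg" -> "YUFILZVG"
  "nhsfvsxl" -> "lxsvfshn" -> "widgqdsy" -> "ysdqgdiw" -> "YSDQGDIW"
  "mutxajanjtvn" -> "nvtjnajaxtum" -> "ygeuyluliefx" -> "xfeilulyuegy" -> "XFEILULYUEGY"
  "nnc" -> "cnn" -> "nyy" -> "yyn" -> "YYN"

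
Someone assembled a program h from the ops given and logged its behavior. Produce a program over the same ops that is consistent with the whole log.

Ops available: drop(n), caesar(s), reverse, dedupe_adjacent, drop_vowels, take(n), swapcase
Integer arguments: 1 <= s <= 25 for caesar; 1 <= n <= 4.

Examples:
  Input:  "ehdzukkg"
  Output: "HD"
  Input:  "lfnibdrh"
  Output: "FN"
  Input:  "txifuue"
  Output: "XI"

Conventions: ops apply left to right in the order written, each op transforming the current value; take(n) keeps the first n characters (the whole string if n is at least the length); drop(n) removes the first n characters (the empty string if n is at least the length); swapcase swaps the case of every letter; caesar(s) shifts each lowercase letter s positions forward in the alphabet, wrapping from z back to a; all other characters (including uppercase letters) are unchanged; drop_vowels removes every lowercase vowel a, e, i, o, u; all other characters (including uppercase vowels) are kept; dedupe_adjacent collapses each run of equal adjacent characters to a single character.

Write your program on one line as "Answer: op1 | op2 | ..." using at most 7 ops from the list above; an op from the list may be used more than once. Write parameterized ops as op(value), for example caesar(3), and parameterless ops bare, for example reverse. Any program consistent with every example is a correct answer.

swapcase | drop(1) | swapcase | dedupe_adjacent | swapcase | take(2)

Check, running the answer program on each example:
  "ehdzukkg" -> "EHDZUKKG" -> "HDZUKKG" -> "hdzukkg" -> "hdzukg" -> "HDZUKG" -> "HD"
  "lfnibdrh" -> "LFNIBDRH" -> "FNIBDRH" -> "fnibdrh" -> "fnibdrh" -> "FNIBDRH" -> "FN"
  "txifuue" -> "TXIFUUE" -> "XIFUUE" -> "xifuue" -> "xifue" -> "XIFUE" -> "XI"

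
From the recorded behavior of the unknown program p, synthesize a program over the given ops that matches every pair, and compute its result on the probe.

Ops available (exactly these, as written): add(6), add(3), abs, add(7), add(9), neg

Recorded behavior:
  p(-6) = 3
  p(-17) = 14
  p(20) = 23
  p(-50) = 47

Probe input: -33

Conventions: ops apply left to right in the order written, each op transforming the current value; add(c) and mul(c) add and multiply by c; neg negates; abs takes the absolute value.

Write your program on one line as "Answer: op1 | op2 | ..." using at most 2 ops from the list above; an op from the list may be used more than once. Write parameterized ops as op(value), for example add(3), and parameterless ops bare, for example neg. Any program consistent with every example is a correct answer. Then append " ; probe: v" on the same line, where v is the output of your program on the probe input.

add(3) | abs ; probe: 30

Check, running the answer program on each example:
  -6 -> -3 -> 3
  -17 -> -14 -> 14
  20 -> 23 -> 23
  -50 -> -47 -> 47
  probe: -33 -> -30 -> 30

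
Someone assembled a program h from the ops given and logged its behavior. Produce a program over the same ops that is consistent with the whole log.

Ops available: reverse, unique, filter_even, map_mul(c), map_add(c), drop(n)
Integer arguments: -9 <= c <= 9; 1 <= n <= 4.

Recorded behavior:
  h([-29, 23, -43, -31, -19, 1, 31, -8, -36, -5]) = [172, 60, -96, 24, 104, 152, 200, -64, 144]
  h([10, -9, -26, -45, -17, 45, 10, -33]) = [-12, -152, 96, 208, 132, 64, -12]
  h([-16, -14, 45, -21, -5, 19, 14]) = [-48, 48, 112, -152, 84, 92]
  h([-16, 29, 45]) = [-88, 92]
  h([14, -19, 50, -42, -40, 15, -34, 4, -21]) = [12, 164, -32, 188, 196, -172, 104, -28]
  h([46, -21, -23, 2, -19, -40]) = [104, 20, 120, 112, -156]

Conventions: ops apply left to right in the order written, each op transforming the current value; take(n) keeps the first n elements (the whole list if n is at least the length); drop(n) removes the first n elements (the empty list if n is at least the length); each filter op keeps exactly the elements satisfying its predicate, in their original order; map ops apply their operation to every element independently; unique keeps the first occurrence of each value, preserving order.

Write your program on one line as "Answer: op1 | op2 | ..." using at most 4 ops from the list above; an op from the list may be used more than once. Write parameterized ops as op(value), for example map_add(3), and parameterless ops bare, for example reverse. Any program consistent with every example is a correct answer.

reverse | map_add(-7) | map_mul(-4) | drop(1)

Check, running the answer program on each example:
  [-29, 23, -43, -31, -19, 1, 31, -8, -36, -5] -> [-5, -36, -8, 31, 1, -19, -31, -43, 23, -29] -> [-12, -43, -15, 24, -6, -26, -38, -50, 16, -36] -> [48, 172, 60, -96, 24, 104, 152, 200, -64, 144] -> [172, 60, -96, 24, 104, 152, 200, -64, 144]
  [10, -9, -26, -45, -17, 45, 10, -33] -> [-33, 10, 45, -17, -45, -26, -9, 10] -> [-40, 3, 38, -24, -52, -33, -16, 3] -> [160, -12, -152, 96, 208, 132, 64, -12] -> [-12, -152, 96, 208, 132, 64, -12]
  [-16, -14, 45, -21, -5, 19, 14] -> [14, 19, -5, -21, 45, -14, -16] -> [7, 12, -12, -28, 38, -21, -23] -> [-28, -48, 48, 112, -152, 84, 92] -> [-48, 48, 112, -152, 84, 92]
  [-16, 29, 45] -> [45, 29, -16] -> [38, 22, -23] -> [-152, -88, 92] -> [-88, 92]
  [14, -19, 50, -42, -40, 15, -34, 4, -21] -> [-21, 4, -34, 15, -40, -42, 50, -19, 14] -> [-28, -3, -41, 8, -47, -49, 43, -26, 7] -> [112, 12, 164, -32, 188, 196, -172, 104, -28] -> [12, 164, -32, 188, 196, -172, 104, -28]
  [46, -21, -23, 2, -19, -40] -> [-40, -19, 2, -23, -21, 46] -> [-47, -26, -5, -30, -28, 39] -> [188, 104, 20, 120, 112, -156] -> [104, 20, 120, 112, -156]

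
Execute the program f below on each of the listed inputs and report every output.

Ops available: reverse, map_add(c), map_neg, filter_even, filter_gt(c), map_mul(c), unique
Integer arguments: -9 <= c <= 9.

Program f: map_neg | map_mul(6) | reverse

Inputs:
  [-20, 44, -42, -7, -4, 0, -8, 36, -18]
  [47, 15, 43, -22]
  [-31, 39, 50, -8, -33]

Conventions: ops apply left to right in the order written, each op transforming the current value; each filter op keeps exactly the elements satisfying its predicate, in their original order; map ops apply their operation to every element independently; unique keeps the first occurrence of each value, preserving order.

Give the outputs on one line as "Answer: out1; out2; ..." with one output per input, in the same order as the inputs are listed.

[108, -216, 48, 0, 24, 42, 252, -264, 120]; [132, -258, -90, -282]; [198, 48, -300, -234, 186]

Execution, op by op:
  [-20, 44, -42, -7, -4, 0, -8, 36, -18] -> [20, -44, 42, 7, 4, 0, 8, -36, 18] -> [120, -264, 252, 42, 24, 0, 48, -216, 108] -> [108, -216, 48, 0, 24, 42, 252, -264, 120]
  [47, 15, 43, -22] -> [-47, -15, -43, 22] -> [-282, -90, -258, 132] -> [132, -258, -90, -282]
  [-31, 39, 50, -8, -33] -> [31, -39, -50, 8, 33] -> [186, -234, -300, 48, 198] -> [198, 48, -300, -234, 186]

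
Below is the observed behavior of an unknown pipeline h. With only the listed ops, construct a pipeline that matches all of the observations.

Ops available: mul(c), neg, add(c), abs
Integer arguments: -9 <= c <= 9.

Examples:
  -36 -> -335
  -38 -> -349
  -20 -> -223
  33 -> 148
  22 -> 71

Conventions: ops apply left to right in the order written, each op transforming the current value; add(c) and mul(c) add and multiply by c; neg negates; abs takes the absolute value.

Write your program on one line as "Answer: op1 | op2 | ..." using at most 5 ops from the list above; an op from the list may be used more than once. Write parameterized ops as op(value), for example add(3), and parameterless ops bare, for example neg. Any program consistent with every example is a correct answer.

add(-3) | add(-9) | neg | mul(-7) | add(1)

Check, running the answer program on each example:
  -36 -> -39 -> -48 -> 48 -> -336 -> -335
  -38 -> -41 -> -50 -> 50 -> -350 -> -349
  -20 -> -23 -> -32 -> 32 -> -224 -> -223
  33 -> 30 -> 21 -> -21 -> 147 -> 148
  22 -> 19 -> 10 -> -10 -> 70 -> 71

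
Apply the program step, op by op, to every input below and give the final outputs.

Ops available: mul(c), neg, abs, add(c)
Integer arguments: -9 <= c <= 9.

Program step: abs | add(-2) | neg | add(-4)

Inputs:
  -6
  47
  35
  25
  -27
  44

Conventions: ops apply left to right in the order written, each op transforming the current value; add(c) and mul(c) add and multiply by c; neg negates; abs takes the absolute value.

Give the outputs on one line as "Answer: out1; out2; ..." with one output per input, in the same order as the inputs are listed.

Execution, op by op:
  -6 -> 6 -> 4 -> -4 -> -8
  47 -> 47 -> 45 -> -45 -> -49
  35 -> 35 -> 33 -> -33 -> -37
  25 -> 25 -> 23 -> -23 -> -27
  -27 -> 27 -> 25 -> -25 -> -29
  44 -> 44 -> 42 -> -42 -> -46

-8; -49; -37; -27; -29; -46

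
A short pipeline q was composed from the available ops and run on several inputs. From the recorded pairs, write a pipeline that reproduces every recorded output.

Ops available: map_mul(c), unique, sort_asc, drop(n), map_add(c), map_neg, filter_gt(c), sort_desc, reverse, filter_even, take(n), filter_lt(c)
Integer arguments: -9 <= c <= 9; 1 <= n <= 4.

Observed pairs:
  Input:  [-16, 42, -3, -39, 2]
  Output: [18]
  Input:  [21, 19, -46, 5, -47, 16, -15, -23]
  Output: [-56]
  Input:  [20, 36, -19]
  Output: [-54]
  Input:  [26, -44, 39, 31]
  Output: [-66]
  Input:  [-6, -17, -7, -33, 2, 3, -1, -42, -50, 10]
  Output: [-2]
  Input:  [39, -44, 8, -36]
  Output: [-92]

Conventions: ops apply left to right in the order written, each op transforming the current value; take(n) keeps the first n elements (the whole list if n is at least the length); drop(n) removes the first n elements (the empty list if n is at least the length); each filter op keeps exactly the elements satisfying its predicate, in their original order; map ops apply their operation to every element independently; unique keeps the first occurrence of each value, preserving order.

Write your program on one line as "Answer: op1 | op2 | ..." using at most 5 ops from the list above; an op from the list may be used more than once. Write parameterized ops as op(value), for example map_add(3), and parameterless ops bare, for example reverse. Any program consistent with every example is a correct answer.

map_add(2) | map_add(5) | take(1) | map_mul(-2)

Check, running the answer program on each example:
  [-16, 42, -3, -39, 2] -> [-14, 44, -1, -37, 4] -> [-9, 49, 4, -32, 9] -> [-9] -> [18]
  [21, 19, -46, 5, -47, 16, -15, -23] -> [23, 21, -44, 7, -45, 18, -13, -21] -> [28, 26, -39, 12, -40, 23, -8, -16] -> [28] -> [-56]
  [20, 36, -19] -> [22, 38, -17] -> [27, 43, -12] -> [27] -> [-54]
  [26, -44, 39, 31] -> [28, -42, 41, 33] -> [33, -37, 46, 38] -> [33] -> [-66]
  [-6, -17, -7, -33, 2, 3, -1, -42, -50, 10] -> [-4, -15, -5, -31, 4, 5, 1, -40, -48, 12] -> [1, -10, 0, -26, 9, 10, 6, -35, -43, 17] -> [1] -> [-2]
  [39, -44, 8, -36] -> [41, -42, 10, -34] -> [46, -37, 15, -29] -> [46] -> [-92]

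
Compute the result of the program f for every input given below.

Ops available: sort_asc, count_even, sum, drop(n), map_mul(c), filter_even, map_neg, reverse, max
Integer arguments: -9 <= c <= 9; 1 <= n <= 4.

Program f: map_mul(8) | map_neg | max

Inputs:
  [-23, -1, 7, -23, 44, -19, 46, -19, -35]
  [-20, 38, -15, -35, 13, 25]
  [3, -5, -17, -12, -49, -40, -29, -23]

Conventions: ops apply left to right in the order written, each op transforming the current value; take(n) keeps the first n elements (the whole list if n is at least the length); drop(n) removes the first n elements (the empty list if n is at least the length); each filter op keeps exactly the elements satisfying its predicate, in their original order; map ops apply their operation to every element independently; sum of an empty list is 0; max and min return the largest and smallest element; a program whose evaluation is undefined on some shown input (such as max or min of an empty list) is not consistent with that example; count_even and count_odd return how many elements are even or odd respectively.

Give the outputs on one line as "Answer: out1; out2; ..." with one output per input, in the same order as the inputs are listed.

280; 280; 392

Execution, op by op:
  [-23, -1, 7, -23, 44, -19, 46, -19, -35] -> [-184, -8, 56, -184, 352, -152, 368, -152, -280] -> [184, 8, -56, 184, -352, 152, -368, 152, 280] -> 280
  [-20, 38, -15, -35, 13, 25] -> [-160, 304, -120, -280, 104, 200] -> [160, -304, 120, 280, -104, -200] -> 280
  [3, -5, -17, -12, -49, -40, -29, -23] -> [24, -40, -136, -96, -392, -320, -232, -184] -> [-24, 40, 136, 96, 392, 320, 232, 184] -> 392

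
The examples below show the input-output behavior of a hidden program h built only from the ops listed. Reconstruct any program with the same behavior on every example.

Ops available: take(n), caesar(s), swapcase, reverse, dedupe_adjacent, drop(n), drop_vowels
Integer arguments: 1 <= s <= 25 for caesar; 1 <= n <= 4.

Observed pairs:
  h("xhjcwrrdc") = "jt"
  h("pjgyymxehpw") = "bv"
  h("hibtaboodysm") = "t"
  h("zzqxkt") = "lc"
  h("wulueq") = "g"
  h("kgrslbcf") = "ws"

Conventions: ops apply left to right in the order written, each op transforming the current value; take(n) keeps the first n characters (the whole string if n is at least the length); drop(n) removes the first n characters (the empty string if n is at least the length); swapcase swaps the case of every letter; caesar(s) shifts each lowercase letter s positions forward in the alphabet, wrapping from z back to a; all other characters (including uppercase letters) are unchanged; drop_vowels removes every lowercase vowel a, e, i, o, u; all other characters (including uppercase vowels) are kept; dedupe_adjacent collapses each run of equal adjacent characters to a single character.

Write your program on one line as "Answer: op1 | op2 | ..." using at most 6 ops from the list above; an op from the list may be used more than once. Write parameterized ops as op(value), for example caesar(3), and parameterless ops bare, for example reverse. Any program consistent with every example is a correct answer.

dedupe_adjacent | caesar(23) | take(2) | caesar(15) | drop_vowels

Check, running the answer program on each example:
  "xhjcwrrdc" -> "xhjcwrdc" -> "uegztoaz" -> "ue" -> "jt" -> "jt"
  "pjgyymxehpw" -> "pjgymxehpw" -> "mgdvjubemt" -> "mg" -> "bv" -> "bv"
  "hibtaboodysm" -> "hibtabodysm" -> "efyqxylavpj" -> "ef" -> "tu" -> "t"
  "zzqxkt" -> "zqxkt" -> "wnuhq" -> "wn" -> "lc" -> "lc"
  "wulueq" -> "wulueq" -> "trirbn" -> "tr" -> "ig" -> "g"
  "kgrslbcf" -> "kgrslbcf" -> "hdopiyzc" -> "hd" -> "ws" -> "ws"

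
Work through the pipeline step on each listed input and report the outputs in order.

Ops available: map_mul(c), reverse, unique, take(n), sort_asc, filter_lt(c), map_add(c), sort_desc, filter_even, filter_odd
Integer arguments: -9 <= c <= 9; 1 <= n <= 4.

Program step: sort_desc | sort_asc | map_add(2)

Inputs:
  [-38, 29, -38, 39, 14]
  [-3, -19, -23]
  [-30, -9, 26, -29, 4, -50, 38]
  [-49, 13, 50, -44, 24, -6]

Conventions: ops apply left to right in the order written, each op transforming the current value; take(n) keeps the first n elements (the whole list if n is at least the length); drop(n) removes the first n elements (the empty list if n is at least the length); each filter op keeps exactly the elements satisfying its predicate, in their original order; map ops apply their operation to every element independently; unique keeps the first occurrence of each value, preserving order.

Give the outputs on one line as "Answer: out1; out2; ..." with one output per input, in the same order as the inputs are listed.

[-36, -36, 16, 31, 41]; [-21, -17, -1]; [-48, -28, -27, -7, 6, 28, 40]; [-47, -42, -4, 15, 26, 52]

Execution, op by op:
  [-38, 29, -38, 39, 14] -> [39, 29, 14, -38, -38] -> [-38, -38, 14, 29, 39] -> [-36, -36, 16, 31, 41]
  [-3, -19, -23] -> [-3, -19, -23] -> [-23, -19, -3] -> [-21, -17, -1]
  [-30, -9, 26, -29, 4, -50, 38] -> [38, 26, 4, -9, -29, -30, -50] -> [-50, -30, -29, -9, 4, 26, 38] -> [-48, -28, -27, -7, 6, 28, 40]
  [-49, 13, 50, -44, 24, -6] -> [50, 24, 13, -6, -44, -49] -> [-49, -44, -6, 13, 24, 50] -> [-47, -42, -4, 15, 26, 52]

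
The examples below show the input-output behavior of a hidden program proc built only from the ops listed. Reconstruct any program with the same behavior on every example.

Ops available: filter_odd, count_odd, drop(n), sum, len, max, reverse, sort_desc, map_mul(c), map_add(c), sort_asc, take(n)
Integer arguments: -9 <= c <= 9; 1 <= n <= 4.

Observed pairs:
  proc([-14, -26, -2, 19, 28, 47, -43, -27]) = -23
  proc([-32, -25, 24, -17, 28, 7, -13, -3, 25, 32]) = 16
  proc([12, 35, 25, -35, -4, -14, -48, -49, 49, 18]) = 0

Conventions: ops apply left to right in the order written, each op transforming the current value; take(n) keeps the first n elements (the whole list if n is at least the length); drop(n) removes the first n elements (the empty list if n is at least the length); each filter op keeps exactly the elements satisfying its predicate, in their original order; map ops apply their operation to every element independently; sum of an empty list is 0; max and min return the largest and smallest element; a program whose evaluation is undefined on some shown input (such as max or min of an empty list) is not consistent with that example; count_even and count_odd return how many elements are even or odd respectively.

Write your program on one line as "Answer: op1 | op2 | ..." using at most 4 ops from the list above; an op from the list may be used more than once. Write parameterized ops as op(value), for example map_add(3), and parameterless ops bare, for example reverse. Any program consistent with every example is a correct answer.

drop(3) | filter_odd | drop(1) | sum

Check, running the answer program on each example:
  [-14, -26, -2, 19, 28, 47, -43, -27] -> [19, 28, 47, -43, -27] -> [19, 47, -43, -27] -> [47, -43, -27] -> -23
  [-32, -25, 24, -17, 28, 7, -13, -3, 25, 32] -> [-17, 28, 7, -13, -3, 25, 32] -> [-17, 7, -13, -3, 25] -> [7, -13, -3, 25] -> 16
  [12, 35, 25, -35, -4, -14, -48, -49, 49, 18] -> [-35, -4, -14, -48, -49, 49, 18] -> [-35, -49, 49] -> [-49, 49] -> 0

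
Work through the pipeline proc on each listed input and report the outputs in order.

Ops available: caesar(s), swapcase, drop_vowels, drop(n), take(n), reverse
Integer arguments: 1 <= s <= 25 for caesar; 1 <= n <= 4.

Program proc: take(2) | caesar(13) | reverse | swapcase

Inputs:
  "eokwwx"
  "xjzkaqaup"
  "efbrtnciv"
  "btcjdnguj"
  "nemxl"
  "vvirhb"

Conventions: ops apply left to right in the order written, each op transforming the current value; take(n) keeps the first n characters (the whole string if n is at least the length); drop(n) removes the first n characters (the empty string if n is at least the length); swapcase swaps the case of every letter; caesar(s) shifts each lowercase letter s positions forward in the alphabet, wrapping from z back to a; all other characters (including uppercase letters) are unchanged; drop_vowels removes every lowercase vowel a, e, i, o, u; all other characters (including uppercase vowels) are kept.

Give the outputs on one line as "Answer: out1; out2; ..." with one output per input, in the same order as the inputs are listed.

Execution, op by op:
  "eokwwx" -> "eo" -> "rb" -> "br" -> "BR"
  "xjzkaqaup" -> "xj" -> "kw" -> "wk" -> "WK"
  "efbrtnciv" -> "ef" -> "rs" -> "sr" -> "SR"
  "btcjdnguj" -> "bt" -> "og" -> "go" -> "GO"
  "nemxl" -> "ne" -> "ar" -> "ra" -> "RA"
  "vvirhb" -> "vv" -> "ii" -> "ii" -> "II"

"BR"; "WK"; "SR"; "GO"; "RA"; "II"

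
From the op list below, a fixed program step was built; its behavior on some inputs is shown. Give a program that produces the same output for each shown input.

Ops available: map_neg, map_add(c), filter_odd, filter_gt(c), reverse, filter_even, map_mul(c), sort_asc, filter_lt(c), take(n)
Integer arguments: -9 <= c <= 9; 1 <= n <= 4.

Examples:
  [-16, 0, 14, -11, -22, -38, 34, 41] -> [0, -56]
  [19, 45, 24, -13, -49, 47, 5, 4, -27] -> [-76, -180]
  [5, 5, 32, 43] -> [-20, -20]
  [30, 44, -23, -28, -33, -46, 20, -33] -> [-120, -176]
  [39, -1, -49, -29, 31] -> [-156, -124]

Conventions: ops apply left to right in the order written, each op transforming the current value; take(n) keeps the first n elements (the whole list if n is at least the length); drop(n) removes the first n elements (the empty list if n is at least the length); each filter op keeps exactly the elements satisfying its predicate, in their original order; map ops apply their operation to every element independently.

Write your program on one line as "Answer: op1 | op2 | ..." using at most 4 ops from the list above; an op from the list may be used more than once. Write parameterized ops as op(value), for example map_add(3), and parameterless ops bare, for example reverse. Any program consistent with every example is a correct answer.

map_mul(-4) | filter_lt(3) | take(2)

Check, running the answer program on each example:
  [-16, 0, 14, -11, -22, -38, 34, 41] -> [64, 0, -56, 44, 88, 152, -136, -164] -> [0, -56, -136, -164] -> [0, -56]
  [19, 45, 24, -13, -49, 47, 5, 4, -27] -> [-76, -180, -96, 52, 196, -188, -20, -16, 108] -> [-76, -180, -96, -188, -20, -16] -> [-76, -180]
  [5, 5, 32, 43] -> [-20, -20, -128, -172] -> [-20, -20, -128, -172] -> [-20, -20]
  [30, 44, -23, -28, -33, -46, 20, -33] -> [-120, -176, 92, 112, 132, 184, -80, 132] -> [-120, -176, -80] -> [-120, -176]
  [39, -1, -49, -29, 31] -> [-156, 4, 196, 116, -124] -> [-156, -124] -> [-156, -124]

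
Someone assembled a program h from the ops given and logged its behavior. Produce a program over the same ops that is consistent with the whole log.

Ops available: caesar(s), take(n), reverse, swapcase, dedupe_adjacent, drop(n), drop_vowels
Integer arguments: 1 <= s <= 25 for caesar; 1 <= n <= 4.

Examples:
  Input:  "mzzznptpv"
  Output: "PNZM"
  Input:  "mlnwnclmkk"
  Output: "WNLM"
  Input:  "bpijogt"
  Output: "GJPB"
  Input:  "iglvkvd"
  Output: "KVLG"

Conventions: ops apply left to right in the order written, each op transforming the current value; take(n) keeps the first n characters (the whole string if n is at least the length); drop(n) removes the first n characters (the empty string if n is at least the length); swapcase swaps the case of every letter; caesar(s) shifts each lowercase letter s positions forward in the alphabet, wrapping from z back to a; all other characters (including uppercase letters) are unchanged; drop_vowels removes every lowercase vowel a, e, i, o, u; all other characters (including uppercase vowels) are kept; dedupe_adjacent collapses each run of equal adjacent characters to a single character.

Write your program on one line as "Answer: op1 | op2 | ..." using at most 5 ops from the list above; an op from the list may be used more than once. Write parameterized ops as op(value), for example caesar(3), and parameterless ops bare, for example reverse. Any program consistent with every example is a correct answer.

dedupe_adjacent | drop_vowels | take(4) | swapcase | reverse

Check, running the answer program on each example:
  "mzzznptpv" -> "mznptpv" -> "mznptpv" -> "mznp" -> "MZNP" -> "PNZM"
  "mlnwnclmkk" -> "mlnwnclmk" -> "mlnwnclmk" -> "mlnw" -> "MLNW" -> "WNLM"
  "bpijogt" -> "bpijogt" -> "bpjgt" -> "bpjg" -> "BPJG" -> "GJPB"
  "iglvkvd" -> "iglvkvd" -> "glvkvd" -> "glvk" -> "GLVK" -> "KVLG"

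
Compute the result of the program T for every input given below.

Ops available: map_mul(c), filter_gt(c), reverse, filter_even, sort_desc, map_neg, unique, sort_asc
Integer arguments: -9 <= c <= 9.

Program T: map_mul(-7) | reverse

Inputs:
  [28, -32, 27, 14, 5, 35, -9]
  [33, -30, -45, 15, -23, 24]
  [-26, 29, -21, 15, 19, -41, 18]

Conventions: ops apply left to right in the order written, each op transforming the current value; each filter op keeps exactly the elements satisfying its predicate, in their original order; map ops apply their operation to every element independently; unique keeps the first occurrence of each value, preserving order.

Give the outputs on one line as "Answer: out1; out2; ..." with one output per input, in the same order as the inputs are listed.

[63, -245, -35, -98, -189, 224, -196]; [-168, 161, -105, 315, 210, -231]; [-126, 287, -133, -105, 147, -203, 182]

Execution, op by op:
  [28, -32, 27, 14, 5, 35, -9] -> [-196, 224, -189, -98, -35, -245, 63] -> [63, -245, -35, -98, -189, 224, -196]
  [33, -30, -45, 15, -23, 24] -> [-231, 210, 315, -105, 161, -168] -> [-168, 161, -105, 315, 210, -231]
  [-26, 29, -21, 15, 19, -41, 18] -> [182, -203, 147, -105, -133, 287, -126] -> [-126, 287, -133, -105, 147, -203, 182]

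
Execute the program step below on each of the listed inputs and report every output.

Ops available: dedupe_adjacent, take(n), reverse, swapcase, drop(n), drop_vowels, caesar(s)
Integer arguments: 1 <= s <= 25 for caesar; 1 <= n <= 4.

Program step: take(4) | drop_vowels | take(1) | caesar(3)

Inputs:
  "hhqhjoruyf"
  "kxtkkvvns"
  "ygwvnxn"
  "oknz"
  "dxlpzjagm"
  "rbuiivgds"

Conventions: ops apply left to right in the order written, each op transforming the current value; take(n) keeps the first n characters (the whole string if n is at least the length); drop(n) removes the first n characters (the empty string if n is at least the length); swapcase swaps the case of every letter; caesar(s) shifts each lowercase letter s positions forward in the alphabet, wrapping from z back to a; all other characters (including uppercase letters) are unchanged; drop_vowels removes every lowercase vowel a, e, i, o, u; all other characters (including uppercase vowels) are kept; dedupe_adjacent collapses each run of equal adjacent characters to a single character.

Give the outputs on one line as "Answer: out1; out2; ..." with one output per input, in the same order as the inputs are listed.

"k"; "n"; "b"; "n"; "g"; "u"

Execution, op by op:
  "hhqhjoruyf" -> "hhqh" -> "hhqh" -> "h" -> "k"
  "kxtkkvvns" -> "kxtk" -> "kxtk" -> "k" -> "n"
  "ygwvnxn" -> "ygwv" -> "ygwv" -> "y" -> "b"
  "oknz" -> "oknz" -> "knz" -> "k" -> "n"
  "dxlpzjagm" -> "dxlp" -> "dxlp" -> "d" -> "g"
  "rbuiivgds" -> "rbui" -> "rb" -> "r" -> "u"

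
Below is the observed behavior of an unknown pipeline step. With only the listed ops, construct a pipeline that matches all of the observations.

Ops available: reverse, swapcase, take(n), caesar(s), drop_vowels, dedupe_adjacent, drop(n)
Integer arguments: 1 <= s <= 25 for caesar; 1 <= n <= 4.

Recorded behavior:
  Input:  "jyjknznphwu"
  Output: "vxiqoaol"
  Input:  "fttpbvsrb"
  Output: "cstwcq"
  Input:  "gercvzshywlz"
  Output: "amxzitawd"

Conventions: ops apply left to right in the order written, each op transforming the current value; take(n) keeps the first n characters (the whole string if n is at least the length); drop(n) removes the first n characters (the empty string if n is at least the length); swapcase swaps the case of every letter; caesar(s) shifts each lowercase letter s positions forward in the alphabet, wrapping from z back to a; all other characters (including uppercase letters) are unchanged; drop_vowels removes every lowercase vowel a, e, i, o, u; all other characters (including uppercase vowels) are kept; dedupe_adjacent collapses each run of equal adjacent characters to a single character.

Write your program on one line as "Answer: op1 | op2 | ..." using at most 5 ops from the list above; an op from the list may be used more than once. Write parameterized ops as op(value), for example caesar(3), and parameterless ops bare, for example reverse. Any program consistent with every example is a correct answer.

drop(2) | drop(1) | caesar(1) | reverse

Check, running the answer program on each example:
  "jyjknznphwu" -> "jknznphwu" -> "knznphwu" -> "loaoqixv" -> "vxiqoaol"
  "fttpbvsrb" -> "tpbvsrb" -> "pbvsrb" -> "qcwtsc" -> "cstwcq"
  "gercvzshywlz" -> "rcvzshywlz" -> "cvzshywlz" -> "dwatizxma" -> "amxzitawd"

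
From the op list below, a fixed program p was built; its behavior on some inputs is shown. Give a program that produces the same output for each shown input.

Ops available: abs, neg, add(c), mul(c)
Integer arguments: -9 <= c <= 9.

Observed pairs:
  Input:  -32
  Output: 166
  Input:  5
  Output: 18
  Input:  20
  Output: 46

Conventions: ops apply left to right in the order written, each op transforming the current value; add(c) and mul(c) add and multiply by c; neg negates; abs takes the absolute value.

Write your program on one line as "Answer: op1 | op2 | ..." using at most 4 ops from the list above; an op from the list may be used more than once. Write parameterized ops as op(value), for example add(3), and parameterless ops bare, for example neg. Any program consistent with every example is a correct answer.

add(-9) | mul(4) | abs | add(2)

Check, running the answer program on each example:
  -32 -> -41 -> -164 -> 164 -> 166
  5 -> -4 -> -16 -> 16 -> 18
  20 -> 11 -> 44 -> 44 -> 46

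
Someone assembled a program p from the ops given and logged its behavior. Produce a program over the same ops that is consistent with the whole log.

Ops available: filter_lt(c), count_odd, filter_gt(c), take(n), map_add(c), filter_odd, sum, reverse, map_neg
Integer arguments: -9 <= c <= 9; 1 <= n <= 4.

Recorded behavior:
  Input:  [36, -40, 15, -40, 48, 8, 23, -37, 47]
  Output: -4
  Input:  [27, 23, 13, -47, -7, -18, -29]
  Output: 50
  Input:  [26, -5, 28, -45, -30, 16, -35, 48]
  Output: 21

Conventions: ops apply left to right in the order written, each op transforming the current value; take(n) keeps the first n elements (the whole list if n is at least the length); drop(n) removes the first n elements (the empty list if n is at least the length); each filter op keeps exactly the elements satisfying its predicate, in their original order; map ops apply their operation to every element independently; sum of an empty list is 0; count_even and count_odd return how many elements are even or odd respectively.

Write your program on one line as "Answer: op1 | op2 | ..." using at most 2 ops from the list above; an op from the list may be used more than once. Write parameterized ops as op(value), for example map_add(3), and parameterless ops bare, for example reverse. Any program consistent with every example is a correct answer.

take(2) | sum

Check, running the answer program on each example:
  [36, -40, 15, -40, 48, 8, 23, -37, 47] -> [36, -40] -> -4
  [27, 23, 13, -47, -7, -18, -29] -> [27, 23] -> 50
  [26, -5, 28, -45, -30, 16, -35, 48] -> [26, -5] -> 21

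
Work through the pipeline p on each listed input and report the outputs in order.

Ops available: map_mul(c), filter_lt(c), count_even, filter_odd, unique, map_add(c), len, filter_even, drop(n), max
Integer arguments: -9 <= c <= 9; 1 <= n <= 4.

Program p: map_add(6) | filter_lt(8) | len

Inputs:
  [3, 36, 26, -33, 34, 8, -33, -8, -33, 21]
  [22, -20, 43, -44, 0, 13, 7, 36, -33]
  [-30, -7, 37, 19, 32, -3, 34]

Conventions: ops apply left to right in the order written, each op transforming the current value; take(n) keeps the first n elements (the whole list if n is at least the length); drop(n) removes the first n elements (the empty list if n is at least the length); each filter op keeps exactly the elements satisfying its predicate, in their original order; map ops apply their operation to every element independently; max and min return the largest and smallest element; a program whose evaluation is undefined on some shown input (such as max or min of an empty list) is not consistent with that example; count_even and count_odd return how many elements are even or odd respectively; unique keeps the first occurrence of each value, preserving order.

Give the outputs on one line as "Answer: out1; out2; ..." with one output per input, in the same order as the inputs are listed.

4; 4; 3

Execution, op by op:
  [3, 36, 26, -33, 34, 8, -33, -8, -33, 21] -> [9, 42, 32, -27, 40, 14, -27, -2, -27, 27] -> [-27, -27, -2, -27] -> 4
  [22, -20, 43, -44, 0, 13, 7, 36, -33] -> [28, -14, 49, -38, 6, 19, 13, 42, -27] -> [-14, -38, 6, -27] -> 4
  [-30, -7, 37, 19, 32, -3, 34] -> [-24, -1, 43, 25, 38, 3, 40] -> [-24, -1, 3] -> 3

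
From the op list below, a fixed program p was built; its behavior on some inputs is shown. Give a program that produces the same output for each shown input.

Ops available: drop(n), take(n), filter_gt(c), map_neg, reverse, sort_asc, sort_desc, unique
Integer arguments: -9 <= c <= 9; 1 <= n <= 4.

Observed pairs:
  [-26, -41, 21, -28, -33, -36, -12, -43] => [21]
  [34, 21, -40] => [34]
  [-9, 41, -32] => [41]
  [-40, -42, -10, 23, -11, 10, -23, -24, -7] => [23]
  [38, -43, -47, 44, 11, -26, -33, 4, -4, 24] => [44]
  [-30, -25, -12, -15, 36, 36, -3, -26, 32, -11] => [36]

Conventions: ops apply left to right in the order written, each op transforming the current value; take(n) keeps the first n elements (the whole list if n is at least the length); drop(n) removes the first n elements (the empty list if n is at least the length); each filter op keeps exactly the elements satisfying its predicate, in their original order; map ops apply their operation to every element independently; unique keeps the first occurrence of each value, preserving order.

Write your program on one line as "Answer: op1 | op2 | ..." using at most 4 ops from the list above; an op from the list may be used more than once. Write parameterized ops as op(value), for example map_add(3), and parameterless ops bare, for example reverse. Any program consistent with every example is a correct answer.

unique | reverse | sort_desc | take(1)

Check, running the answer program on each example:
  [-26, -41, 21, -28, -33, -36, -12, -43] -> [-26, -41, 21, -28, -33, -36, -12, -43] -> [-43, -12, -36, -33, -28, 21, -41, -26] -> [21, -12, -26, -28, -33, -36, -41, -43] -> [21]
  [34, 21, -40] -> [34, 21, -40] -> [-40, 21, 34] -> [34, 21, -40] -> [34]
  [-9, 41, -32] -> [-9, 41, -32] -> [-32, 41, -9] -> [41, -9, -32] -> [41]
  [-40, -42, -10, 23, -11, 10, -23, -24, -7] -> [-40, -42, -10, 23, -11, 10, -23, -24, -7] -> [-7, -24, -23, 10, -11, 23, -10, -42, -40] -> [23, 10, -7, -10, -11, -23, -24, -40, -42] -> [23]
  [38, -43, -47, 44, 11, -26, -33, 4, -4, 24] -> [38, -43, -47, 44, 11, -26, -33, 4, -4, 24] -> [24, -4, 4, -33, -26, 11, 44, -47, -43, 38] -> [44, 38, 24, 11, 4, -4, -26, -33, -43, -47] -> [44]
  [-30, -25, -12, -15, 36, 36, -3, -26, 32, -11] -> [-30, -25, -12, -15, 36, -3, -26, 32, -11] -> [-11, 32, -26, -3, 36, -15, -12, -25, -30] -> [36, 32, -3, -11, -12, -15, -25, -26, -30] -> [36]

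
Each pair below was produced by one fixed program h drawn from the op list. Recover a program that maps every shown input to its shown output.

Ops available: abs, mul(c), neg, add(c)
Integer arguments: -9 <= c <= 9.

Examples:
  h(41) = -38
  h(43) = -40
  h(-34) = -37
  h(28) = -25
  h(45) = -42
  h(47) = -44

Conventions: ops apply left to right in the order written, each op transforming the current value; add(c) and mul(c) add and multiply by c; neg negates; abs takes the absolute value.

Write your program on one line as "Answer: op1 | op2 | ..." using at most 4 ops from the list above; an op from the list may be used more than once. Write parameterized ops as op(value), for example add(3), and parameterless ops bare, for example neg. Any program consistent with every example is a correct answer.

neg | add(3) | abs | neg

Check, running the answer program on each example:
  41 -> -41 -> -38 -> 38 -> -38
  43 -> -43 -> -40 -> 40 -> -40
  -34 -> 34 -> 37 -> 37 -> -37
  28 -> -28 -> -25 -> 25 -> -25
  45 -> -45 -> -42 -> 42 -> -42
  47 -> -47 -> -44 -> 44 -> -44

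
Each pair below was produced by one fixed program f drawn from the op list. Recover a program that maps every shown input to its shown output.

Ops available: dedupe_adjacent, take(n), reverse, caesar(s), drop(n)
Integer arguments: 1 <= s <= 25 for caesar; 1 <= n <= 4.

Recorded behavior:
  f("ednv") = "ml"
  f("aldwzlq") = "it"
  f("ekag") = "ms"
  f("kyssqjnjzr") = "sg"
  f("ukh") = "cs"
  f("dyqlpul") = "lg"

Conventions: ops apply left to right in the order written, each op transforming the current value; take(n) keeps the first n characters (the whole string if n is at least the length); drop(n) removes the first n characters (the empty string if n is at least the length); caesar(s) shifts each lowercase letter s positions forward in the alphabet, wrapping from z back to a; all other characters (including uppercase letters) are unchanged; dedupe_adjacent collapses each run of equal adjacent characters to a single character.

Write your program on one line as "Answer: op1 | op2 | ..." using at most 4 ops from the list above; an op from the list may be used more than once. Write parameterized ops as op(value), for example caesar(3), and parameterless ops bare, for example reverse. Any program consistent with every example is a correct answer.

caesar(10) | caesar(5) | take(2) | caesar(19)

Check, running the answer program on each example:
  "ednv" -> "onxf" -> "tsck" -> "ts" -> "ml"
  "aldwzlq" -> "kvngjva" -> "pasloaf" -> "pa" -> "it"
  "ekag" -> "oukq" -> "tzpv" -> "tz" -> "ms"
  "kyssqjnjzr" -> "uiccatxtjb" -> "znhhfycyog" -> "zn" -> "sg"
  "ukh" -> "eur" -> "jzw" -> "jz" -> "cs"
  "dyqlpul" -> "niavzev" -> "snfaeja" -> "sn" -> "lg"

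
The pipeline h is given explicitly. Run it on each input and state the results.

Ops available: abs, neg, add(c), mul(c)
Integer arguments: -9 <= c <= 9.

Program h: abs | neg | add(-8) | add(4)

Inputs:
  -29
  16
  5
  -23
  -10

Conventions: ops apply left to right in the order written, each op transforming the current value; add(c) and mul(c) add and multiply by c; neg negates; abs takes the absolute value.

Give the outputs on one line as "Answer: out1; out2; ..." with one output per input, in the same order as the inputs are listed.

Execution, op by op:
  -29 -> 29 -> -29 -> -37 -> -33
  16 -> 16 -> -16 -> -24 -> -20
  5 -> 5 -> -5 -> -13 -> -9
  -23 -> 23 -> -23 -> -31 -> -27
  -10 -> 10 -> -10 -> -18 -> -14

-33; -20; -9; -27; -14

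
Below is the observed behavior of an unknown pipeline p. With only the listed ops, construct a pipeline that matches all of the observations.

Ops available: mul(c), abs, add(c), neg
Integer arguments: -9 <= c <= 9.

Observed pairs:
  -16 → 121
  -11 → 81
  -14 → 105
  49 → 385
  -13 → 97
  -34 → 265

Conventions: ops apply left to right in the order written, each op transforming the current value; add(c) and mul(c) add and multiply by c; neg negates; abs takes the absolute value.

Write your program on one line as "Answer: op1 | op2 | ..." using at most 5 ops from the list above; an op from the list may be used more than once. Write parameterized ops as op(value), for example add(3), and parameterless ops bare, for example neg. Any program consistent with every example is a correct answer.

mul(-8) | neg | abs | add(-7)

Check, running the answer program on each example:
  -16 -> 128 -> -128 -> 128 -> 121
  -11 -> 88 -> -88 -> 88 -> 81
  -14 -> 112 -> -112 -> 112 -> 105
  49 -> -392 -> 392 -> 392 -> 385
  -13 -> 104 -> -104 -> 104 -> 97
  -34 -> 272 -> -272 -> 272 -> 265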